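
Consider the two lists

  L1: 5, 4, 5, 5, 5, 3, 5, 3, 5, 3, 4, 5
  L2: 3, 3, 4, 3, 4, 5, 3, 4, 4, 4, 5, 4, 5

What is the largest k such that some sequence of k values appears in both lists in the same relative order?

7

Taking 4 at L1[2]=L2[3] → 3 at L1[6]=L2[4] → 5 at L1[7]=L2[6] → 3 at L1[8]=L2[7] → 5 at L1[9]=L2[11] → 4 at L1[11]=L2[12] → 5 at L1[12]=L2[13] gives a common subsequence of length 7. dp[12][13] = 7 confirms this is the maximum.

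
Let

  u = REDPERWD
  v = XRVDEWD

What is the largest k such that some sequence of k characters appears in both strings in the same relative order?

Let dp[i][j] be the LCS length of the first i characters of u and the first j characters of v. dp[i][j] = dp[i-1][j-1]+1 when the i-th and j-th characters match, else max(dp[i-1][j], dp[i][j-1]).
    ·  X  R  V  D  E  W  D
 ·  0  0  0  0  0  0  0  0
 R  0  0  1  1  1  1  1  1
 E  0  0  1  1  1  2  2  2
 D  0  0  1  1  2  2  2  3
 P  0  0  1  1  2  2  2  3
 E  0  0  1  1  2  3  3  3
 R  0  0  1  1  2  3  3  3
 W  0  0  1  1  2  3  4  4
 D  0  0  1  1  2  3  4  5
dp[8][7] = 5. One LCS (by backtracking along matches): RDEWD.

5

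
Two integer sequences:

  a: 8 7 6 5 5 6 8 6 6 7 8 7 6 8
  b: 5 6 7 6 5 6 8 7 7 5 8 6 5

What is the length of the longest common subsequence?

8

Taking 7 at a[2]=b[3] → 6 at a[3]=b[4] → 5 at a[5]=b[5] → 6 at a[6]=b[6] → 8 at a[7]=b[7] → 7 at a[10]=b[9] → 8 at a[11]=b[11] → 6 at a[13]=b[12] gives a common subsequence of length 8. dp[14][13] = 8 confirms this is the maximum.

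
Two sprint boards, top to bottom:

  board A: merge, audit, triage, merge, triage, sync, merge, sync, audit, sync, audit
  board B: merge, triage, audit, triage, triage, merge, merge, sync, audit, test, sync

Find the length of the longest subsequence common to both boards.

8

Pick merge at board A[1]=board B[1], audit at board A[2]=board B[3], triage at board A[3]=board B[5], merge at board A[4]=board B[6], merge at board A[7]=board B[7], sync at board A[8]=board B[8], audit at board A[9]=board B[9], sync at board A[10]=board B[11]; all 8 tasks appear in both, in order. dp[11][11] = 8 confirms this is the maximum.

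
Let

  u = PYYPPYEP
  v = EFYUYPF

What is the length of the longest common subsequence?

Let dp[i][j] be the LCS length of the first i characters of u and the first j characters of v. dp[i][j] = dp[i-1][j-1]+1 when the i-th and j-th characters match, else max(dp[i-1][j], dp[i][j-1]).
    ·  E  F  Y  U  Y  P  F
 ·  0  0  0  0  0  0  0  0
 P  0  0  0  0  0  0  1  1
 Y  0  0  0  1  1  1  1  1
 Y  0  0  0  1  1  2  2  2
 P  0  0  0  1  1  2  3  3
 P  0  0  0  1  1  2  3  3
 Y  0  0  0  1  1  2  3  3
 E  0  1  1  1  1  2  3  3
 P  0  1  1  1  1  2  3  3
dp[8][7] = 3. One LCS (by backtracking along matches): YYP.

3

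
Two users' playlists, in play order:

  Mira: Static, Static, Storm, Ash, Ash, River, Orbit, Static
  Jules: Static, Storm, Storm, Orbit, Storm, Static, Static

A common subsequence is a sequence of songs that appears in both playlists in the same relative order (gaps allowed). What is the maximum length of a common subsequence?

Match Static (Mira #1, Jules #1), then Storm (Mira #3, Jules #3), then Orbit (Mira #7, Jules #4), then Static (Mira #8, Jules #7) — 4 songs in the same relative order in both, and the DP table's final entry dp[8][7] is also 4, so no common subsequence is longer.

4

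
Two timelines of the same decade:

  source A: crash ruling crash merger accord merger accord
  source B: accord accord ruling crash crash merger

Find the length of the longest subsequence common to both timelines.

3

Match crash [1,4], crash [3,5], merger [6,6] — 3 events in the same relative order in both. dp[7][6] = 3 confirms this is the maximum.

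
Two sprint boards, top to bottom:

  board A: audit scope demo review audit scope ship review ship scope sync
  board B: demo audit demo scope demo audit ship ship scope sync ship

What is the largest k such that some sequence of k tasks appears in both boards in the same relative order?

8

Pick audit at board A[1]=board B[2] → scope at board A[2]=board B[4] → demo at board A[3]=board B[5] → audit at board A[5]=board B[6] → ship at board A[7]=board B[7] → ship at board A[9]=board B[8] → scope at board A[10]=board B[9] → sync at board A[11]=board B[10]; all 8 tasks appear in both, in order. Since dp[11][11] = 8, nothing longer is possible.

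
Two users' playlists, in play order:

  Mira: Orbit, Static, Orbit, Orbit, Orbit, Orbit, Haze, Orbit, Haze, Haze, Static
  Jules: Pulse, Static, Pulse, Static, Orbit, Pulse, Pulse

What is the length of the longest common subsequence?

Match Static at Mira[2]=Jules[4], Orbit at Mira[3]=Jules[5] — 2 songs in the same relative order in both. dp[11][7] = 2 confirms this is the maximum.

2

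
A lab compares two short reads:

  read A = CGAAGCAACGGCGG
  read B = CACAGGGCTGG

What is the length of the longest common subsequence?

9

Taking C at read A[1]=read B[1] → A at read A[3]=read B[2] → A at read A[4]=read B[4] → G at read A[5]=read B[5] → G at read A[10]=read B[6] → G at read A[11]=read B[7] → C at read A[12]=read B[8] → G at read A[13]=read B[10] → G at read A[14]=read B[11] gives a common subsequence of length 9, and the DP table's final entry dp[14][11] is also 9, so no common subsequence is longer.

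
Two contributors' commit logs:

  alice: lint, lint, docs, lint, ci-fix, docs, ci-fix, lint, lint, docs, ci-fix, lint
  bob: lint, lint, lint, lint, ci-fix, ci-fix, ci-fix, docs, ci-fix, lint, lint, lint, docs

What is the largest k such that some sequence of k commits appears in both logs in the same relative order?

Pick lint [1,2] → lint [2,3] → lint [4,4] → ci-fix [5,7] → docs [6,8] → ci-fix [7,9] → lint [8,11] → lint [9,12] → docs [10,13]; all 9 commits appear in both, in order. dp[12][13] = 9 confirms this is the maximum.

9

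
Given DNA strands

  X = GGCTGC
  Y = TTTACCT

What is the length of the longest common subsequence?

Let dp[i][j] be the LCS length of the first i bases of X and the first j bases of Y. dp[i][j] = dp[i-1][j-1]+1 when the i-th and j-th bases match, else max(dp[i-1][j], dp[i][j-1]).
    ·  T  T  T  A  C  C  T
 ·  0  0  0  0  0  0  0  0
 G  0  0  0  0  0  0  0  0
 G  0  0  0  0  0  0  0  0
 C  0  0  0  0  0  1  1  1
 T  0  1  1  1  1  1  1  2
 G  0  1  1  1  1  1  1  2
 C  0  1  1  1  1  2  2  2
dp[6][7] = 2. One LCS (by backtracking along matches): CT.

2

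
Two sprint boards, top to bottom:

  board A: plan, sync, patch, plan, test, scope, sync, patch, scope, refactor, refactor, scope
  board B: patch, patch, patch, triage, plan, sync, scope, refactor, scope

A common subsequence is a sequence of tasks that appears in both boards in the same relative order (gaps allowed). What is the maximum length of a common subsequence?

6

Taking patch [3,3], plan [4,5], sync [7,6], scope [9,7], refactor [11,8], scope [12,9] gives a common subsequence of length 6. Since dp[12][9] = 6, nothing longer is possible.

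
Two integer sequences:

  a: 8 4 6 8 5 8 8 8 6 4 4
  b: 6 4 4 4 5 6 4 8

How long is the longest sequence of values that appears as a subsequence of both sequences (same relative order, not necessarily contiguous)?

Let dp[i][j] be the LCS length of the first i values of a and the first j values of b. dp[i][j] = dp[i-1][j-1]+1 when the i-th and j-th values match, else max(dp[i-1][j], dp[i][j-1]).
    ·  6  4  4  4  5  6  4  8
 ·  0  0  0  0  0  0  0  0  0
 8  0  0  0  0  0  0  0  0  1
 4  0  0  1  1  1  1  1  1  1
 6  0  1  1  1  1  1  2  2  2
 8  0  1  1  1  1  1  2  2  3
 5  0  1  1  1  1  2  2  2  3
 8  0  1  1  1  1  2  2  2  3
 8  0  1  1  1  1  2  2  2  3
 8  0  1  1  1  1  2  2  2  3
 6  0  1  1  1  1  2  3  3  3
 4  0  1  2  2  2  2  3  4  4
 4  0  1  2  3  3  3  3  4  4
dp[11][8] = 4. One LCS (by backtracking along matches): 4, 5, 6, 4.

4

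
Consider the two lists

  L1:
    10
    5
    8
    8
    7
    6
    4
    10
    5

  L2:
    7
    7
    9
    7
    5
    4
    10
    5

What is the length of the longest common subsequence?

4

Let dp[i][j] be the LCS length of the first i values of L1 and the first j values of L2. dp[i][j] = dp[i-1][j-1]+1 when the i-th and j-th values match, else max(dp[i-1][j], dp[i][j-1]).
    ·  7  7  9  7  5  4 10  5
 ·  0  0  0  0  0  0  0  0  0
10  0  0  0  0  0  0  0  1  1
 5  0  0  0  0  0  1  1  1  2
 8  0  0  0  0  0  1  1  1  2
 8  0  0  0  0  0  1  1  1  2
 7  0  1  1  1  1  1  1  1  2
 6  0  1  1  1  1  1  1  1  2
 4  0  1  1  1  1  1  2  2  2
10  0  1  1  1  1  1  2  3  3
 5  0  1  1  1  1  2  2  3  4
dp[9][8] = 4. One LCS (by backtracking along matches): 5, 4, 10, 5.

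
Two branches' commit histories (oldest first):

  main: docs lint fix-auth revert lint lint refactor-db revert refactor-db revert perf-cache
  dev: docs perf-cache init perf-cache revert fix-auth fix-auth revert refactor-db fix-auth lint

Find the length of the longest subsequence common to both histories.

4

Match docs [1,1], then fix-auth [3,7], then revert [4,8], then lint [6,11] — 4 commits in the same relative order in both, and the DP table's final entry dp[11][11] is also 4, so no common subsequence is longer.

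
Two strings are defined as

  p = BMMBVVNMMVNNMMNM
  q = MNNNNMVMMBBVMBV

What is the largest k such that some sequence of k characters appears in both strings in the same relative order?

Pick M (p #2, q #1) → M (p #3, q #6) → V (p #6, q #7) → M (p #8, q #8) → M (p #9, q #9) → V (p #10, q #12) → M (p #13, q #13); all 7 characters appear in both, in order, and the DP table's final entry dp[16][15] is also 7, so no common subsequence is longer.

7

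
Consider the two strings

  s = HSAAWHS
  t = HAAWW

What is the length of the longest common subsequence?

Let dp[i][j] be the LCS length of the first i characters of s and the first j characters of t. dp[i][j] = dp[i-1][j-1]+1 when the i-th and j-th characters match, else max(dp[i-1][j], dp[i][j-1]).
    ·  H  A  A  W  W
 ·  0  0  0  0  0  0
 H  0  1  1  1  1  1
 S  0  1  1  1  1  1
 A  0  1  2  2  2  2
 A  0  1  2  3  3  3
 W  0  1  2  3  4  4
 H  0  1  2  3  4  4
 S  0  1  2  3  4  4
dp[7][5] = 4. One LCS (by backtracking along matches): HAAW.

4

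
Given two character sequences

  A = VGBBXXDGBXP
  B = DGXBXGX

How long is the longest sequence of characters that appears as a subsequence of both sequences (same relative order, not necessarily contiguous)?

Match G at A[2]=B[2], then B at A[4]=B[4], then X at A[6]=B[5], then G at A[8]=B[6], then X at A[10]=B[7] — 5 characters in the same relative order in both. The LCS DP gives dp[11][7] = 5, so this is optimal.

5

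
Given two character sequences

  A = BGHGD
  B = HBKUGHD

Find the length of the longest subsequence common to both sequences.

Taking B (A #1, B #2), G (A #2, B #5), H (A #3, B #6), D (A #5, B #7) gives a common subsequence of length 4. Since dp[5][7] = 4, nothing longer is possible.

4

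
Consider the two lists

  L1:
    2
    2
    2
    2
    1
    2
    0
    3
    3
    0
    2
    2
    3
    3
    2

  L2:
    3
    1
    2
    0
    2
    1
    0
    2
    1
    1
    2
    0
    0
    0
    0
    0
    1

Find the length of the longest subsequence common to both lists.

7

Match 2 [1,3]; then 2 [2,5]; then 2 [3,8]; then 1 [5,10]; then 2 [6,11]; then 0 [7,15]; then 0 [10,16] — 7 values in the same relative order in both, and the DP table's final entry dp[15][17] is also 7, so no common subsequence is longer.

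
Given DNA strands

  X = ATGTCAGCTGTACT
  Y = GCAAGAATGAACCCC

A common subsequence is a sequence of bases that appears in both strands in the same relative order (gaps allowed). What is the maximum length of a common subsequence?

8

Match G [3,1], then C [5,2], then A [6,4], then G [7,5], then T [9,8], then G [10,9], then A [12,11], then C [13,15] — 8 bases in the same relative order in both. Since dp[14][15] = 8, nothing longer is possible.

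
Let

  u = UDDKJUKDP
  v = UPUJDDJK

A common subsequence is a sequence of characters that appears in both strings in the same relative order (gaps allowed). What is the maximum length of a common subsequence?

5

Match U (u #1, v #3), D (u #2, v #5), D (u #3, v #6), J (u #5, v #7), K (u #7, v #8) — 5 characters in the same relative order in both, and the DP table's final entry dp[9][8] is also 5, so no common subsequence is longer.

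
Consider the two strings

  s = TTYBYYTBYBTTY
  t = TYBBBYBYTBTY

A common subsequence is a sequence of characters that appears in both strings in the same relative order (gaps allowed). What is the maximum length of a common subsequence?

Match T (s #2, t #1), then Y (s #3, t #2), then B (s #4, t #5), then Y (s #5, t #6), then Y (s #6, t #8), then T (s #7, t #9), then B (s #10, t #10), then T (s #12, t #11), then Y (s #13, t #12) — 9 characters in the same relative order in both. dp[13][12] = 9 confirms this is the maximum.

9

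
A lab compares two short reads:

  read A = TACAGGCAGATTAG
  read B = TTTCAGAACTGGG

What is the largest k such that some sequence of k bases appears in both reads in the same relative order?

Match T (read A #1, read B #3), then C (read A #3, read B #4), then A (read A #4, read B #5), then G (read A #6, read B #6), then A (read A #8, read B #7), then A (read A #10, read B #8), then T (read A #11, read B #10), then G (read A #14, read B #13) — 8 bases in the same relative order in both, and the DP table's final entry dp[14][13] is also 8, so no common subsequence is longer.

8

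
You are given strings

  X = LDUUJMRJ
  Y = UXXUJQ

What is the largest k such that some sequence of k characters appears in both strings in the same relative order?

3

Match U (X #3, Y #1) → U (X #4, Y #4) → J (X #5, Y #5) — 3 characters in the same relative order in both, and the DP table's final entry dp[8][6] is also 3, so no common subsequence is longer.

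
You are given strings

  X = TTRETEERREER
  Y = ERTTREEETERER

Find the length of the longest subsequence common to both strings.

One common subsequence of length 9: T [1,3], T [2,4], R [3,5], E [4,8], T [5,9], E [7,10], R [9,11], E [11,12], R [12,13], and the DP table's final entry dp[12][13] is also 9, so no common subsequence is longer.

9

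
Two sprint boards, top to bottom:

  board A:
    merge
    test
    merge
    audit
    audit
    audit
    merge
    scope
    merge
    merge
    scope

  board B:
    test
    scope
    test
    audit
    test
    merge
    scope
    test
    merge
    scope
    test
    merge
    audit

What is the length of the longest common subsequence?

6

Pick test at board A[2]=board B[3], audit at board A[4]=board B[4], merge at board A[7]=board B[6], scope at board A[8]=board B[7], merge at board A[9]=board B[9], merge at board A[10]=board B[12]; all 6 tasks appear in both, in order. dp[11][13] = 6 confirms this is the maximum.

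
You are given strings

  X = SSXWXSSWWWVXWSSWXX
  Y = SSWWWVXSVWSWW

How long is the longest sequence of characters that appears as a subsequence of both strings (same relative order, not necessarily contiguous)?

10

One common subsequence of length 10: S (X #6, Y #1), then S (X #7, Y #2), then W (X #8, Y #3), then W (X #9, Y #4), then W (X #10, Y #5), then V (X #11, Y #6), then X (X #12, Y #7), then W (X #13, Y #10), then S (X #14, Y #11), then W (X #16, Y #13). The LCS DP gives dp[18][13] = 10, so this is optimal.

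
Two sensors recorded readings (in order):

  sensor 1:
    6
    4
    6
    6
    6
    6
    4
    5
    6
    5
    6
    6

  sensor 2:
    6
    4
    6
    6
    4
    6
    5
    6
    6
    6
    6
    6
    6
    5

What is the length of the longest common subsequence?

Match 6 at sensor 1[1]=sensor 2[4] → 4 at sensor 1[2]=sensor 2[5] → 6 at sensor 1[3]=sensor 2[6] → 6 at sensor 1[4]=sensor 2[8] → 6 at sensor 1[5]=sensor 2[9] → 6 at sensor 1[6]=sensor 2[10] → 6 at sensor 1[9]=sensor 2[11] → 6 at sensor 1[11]=sensor 2[12] → 6 at sensor 1[12]=sensor 2[13] — 9 values in the same relative order in both. dp[12][14] = 9 confirms this is the maximum.

9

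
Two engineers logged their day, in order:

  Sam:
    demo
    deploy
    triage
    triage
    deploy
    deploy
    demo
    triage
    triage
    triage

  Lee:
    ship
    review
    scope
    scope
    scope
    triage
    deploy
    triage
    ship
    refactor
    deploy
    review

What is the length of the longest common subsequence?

Taking deploy at Sam[2]=Lee[7]; then triage at Sam[3]=Lee[8]; then deploy at Sam[5]=Lee[11] gives a common subsequence of length 3, and the DP table's final entry dp[10][12] is also 3, so no common subsequence is longer.

3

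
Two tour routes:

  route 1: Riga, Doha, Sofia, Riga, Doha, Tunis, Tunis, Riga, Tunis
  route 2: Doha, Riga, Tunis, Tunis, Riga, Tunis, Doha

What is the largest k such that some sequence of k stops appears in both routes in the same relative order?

6

Taking Doha [2,1] → Riga [4,2] → Tunis [6,3] → Tunis [7,4] → Riga [8,5] → Tunis [9,6] gives a common subsequence of length 6. Since dp[9][7] = 6, nothing longer is possible.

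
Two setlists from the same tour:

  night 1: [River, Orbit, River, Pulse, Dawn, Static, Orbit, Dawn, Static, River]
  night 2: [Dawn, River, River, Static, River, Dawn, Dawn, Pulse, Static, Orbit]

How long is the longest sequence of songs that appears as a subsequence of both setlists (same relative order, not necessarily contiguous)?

5

Pick River [1,3], River [3,5], Pulse [4,8], Static [6,9], Orbit [7,10]; all 5 songs appear in both, in order. dp[10][10] = 5 confirms this is the maximum.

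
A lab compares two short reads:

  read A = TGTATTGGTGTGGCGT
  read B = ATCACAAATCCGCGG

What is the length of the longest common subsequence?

Match T at read A[1]=read B[2], A at read A[4]=read B[8], T at read A[5]=read B[9], G at read A[7]=read B[12], G at read A[13]=read B[14], G at read A[15]=read B[15] — 6 bases in the same relative order in both. Since dp[16][15] = 6, nothing longer is possible.

6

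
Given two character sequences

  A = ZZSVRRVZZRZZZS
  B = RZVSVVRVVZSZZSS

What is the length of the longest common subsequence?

Taking Z at A[1]=B[2]; then S at A[3]=B[4]; then V at A[4]=B[6]; then R at A[5]=B[7]; then V at A[7]=B[9]; then Z at A[8]=B[10]; then Z at A[9]=B[12]; then Z at A[11]=B[13]; then S at A[14]=B[15] gives a common subsequence of length 9. dp[14][15] = 9 confirms this is the maximum.

9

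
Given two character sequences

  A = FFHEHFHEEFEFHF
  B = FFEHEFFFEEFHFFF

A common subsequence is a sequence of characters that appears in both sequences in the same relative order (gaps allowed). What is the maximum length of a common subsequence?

One common subsequence of length 10: F (A #1, B #1), then F (A #2, B #2), then H (A #3, B #4), then E (A #4, B #5), then F (A #6, B #8), then E (A #8, B #9), then E (A #9, B #10), then F (A #10, B #13), then F (A #12, B #14), then F (A #14, B #15). The LCS DP gives dp[14][15] = 10, so this is optimal.

10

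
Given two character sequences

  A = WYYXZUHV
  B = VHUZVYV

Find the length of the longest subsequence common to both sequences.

Taking Y [3,6], then V [8,7] gives a common subsequence of length 2. dp[8][7] = 2 confirms this is the maximum.

2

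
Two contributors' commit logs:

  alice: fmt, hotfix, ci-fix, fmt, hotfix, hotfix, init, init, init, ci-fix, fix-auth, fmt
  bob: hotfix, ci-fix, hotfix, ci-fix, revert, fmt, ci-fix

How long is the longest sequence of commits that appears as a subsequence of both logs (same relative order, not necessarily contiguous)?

5

Match hotfix at alice[2]=bob[1]; then ci-fix at alice[3]=bob[2]; then hotfix at alice[6]=bob[3]; then ci-fix at alice[10]=bob[4]; then fmt at alice[12]=bob[6] — 5 commits in the same relative order in both. dp[12][7] = 5 confirms this is the maximum.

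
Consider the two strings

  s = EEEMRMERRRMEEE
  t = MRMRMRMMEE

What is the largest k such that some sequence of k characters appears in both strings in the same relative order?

8

Taking M at s[4]=t[1], then R at s[5]=t[2], then M at s[6]=t[3], then R at s[8]=t[4], then R at s[9]=t[6], then M at s[11]=t[8], then E at s[13]=t[9], then E at s[14]=t[10] gives a common subsequence of length 8. dp[14][10] = 8 confirms this is the maximum.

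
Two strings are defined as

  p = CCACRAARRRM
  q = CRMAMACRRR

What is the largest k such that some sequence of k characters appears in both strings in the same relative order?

7

One common subsequence of length 7: C at p[4]=q[1], R at p[5]=q[2], A at p[6]=q[4], A at p[7]=q[6], R at p[8]=q[8], R at p[9]=q[9], R at p[10]=q[10]. Since dp[11][10] = 7, nothing longer is possible.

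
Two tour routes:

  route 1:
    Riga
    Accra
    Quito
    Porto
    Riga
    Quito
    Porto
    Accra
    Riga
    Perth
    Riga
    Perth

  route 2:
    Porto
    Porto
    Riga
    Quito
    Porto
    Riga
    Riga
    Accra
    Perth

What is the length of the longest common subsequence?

7

Pick Porto [4,2]; then Riga [5,3]; then Quito [6,4]; then Porto [7,5]; then Riga [9,6]; then Riga [11,7]; then Perth [12,9]; all 7 stops appear in both, in order, and the DP table's final entry dp[12][9] is also 7, so no common subsequence is longer.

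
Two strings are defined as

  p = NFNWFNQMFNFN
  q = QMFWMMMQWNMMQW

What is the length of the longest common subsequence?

4

One common subsequence of length 4: F [2,3] → W [4,9] → N [6,10] → Q [7,13]. Since dp[12][14] = 4, nothing longer is possible.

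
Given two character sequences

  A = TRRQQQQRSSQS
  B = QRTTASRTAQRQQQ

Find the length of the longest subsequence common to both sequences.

6

One common subsequence of length 6: T at A[1]=B[4]; then R at A[2]=B[7]; then R at A[3]=B[11]; then Q at A[6]=B[12]; then Q at A[7]=B[13]; then Q at A[11]=B[14]. Since dp[12][14] = 6, nothing longer is possible.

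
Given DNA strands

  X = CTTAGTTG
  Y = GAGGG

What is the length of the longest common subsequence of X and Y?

3

Match A (X #4, Y #2) → G (X #5, Y #4) → G (X #8, Y #5) — 3 bases in the same relative order in both, and the DP table's final entry dp[8][5] is also 3, so no common subsequence is longer.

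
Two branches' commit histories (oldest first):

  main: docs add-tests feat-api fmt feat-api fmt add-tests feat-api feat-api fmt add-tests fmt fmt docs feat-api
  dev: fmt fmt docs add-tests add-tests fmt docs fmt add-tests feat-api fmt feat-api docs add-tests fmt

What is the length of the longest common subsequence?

9

Pick docs at main[1]=dev[3] → add-tests at main[2]=dev[5] → fmt at main[4]=dev[6] → fmt at main[6]=dev[8] → add-tests at main[7]=dev[9] → feat-api at main[8]=dev[10] → feat-api at main[9]=dev[12] → add-tests at main[11]=dev[14] → fmt at main[13]=dev[15]; all 9 commits appear in both, in order. Since dp[15][15] = 9, nothing longer is possible.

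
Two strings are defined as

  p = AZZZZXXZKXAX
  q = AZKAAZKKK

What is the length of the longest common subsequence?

4

Taking A at p[1]=q[1] → Z at p[2]=q[2] → Z at p[3]=q[6] → K at p[9]=q[9] gives a common subsequence of length 4. The LCS DP gives dp[12][9] = 4, so this is optimal.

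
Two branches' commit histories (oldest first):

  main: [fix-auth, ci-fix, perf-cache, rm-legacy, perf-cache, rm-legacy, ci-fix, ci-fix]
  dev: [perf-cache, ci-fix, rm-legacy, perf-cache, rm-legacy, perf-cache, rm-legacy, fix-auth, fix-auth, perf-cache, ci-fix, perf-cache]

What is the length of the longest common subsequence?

6

One common subsequence of length 6: ci-fix (main #2, dev #2) → perf-cache (main #3, dev #4) → rm-legacy (main #4, dev #5) → perf-cache (main #5, dev #6) → rm-legacy (main #6, dev #7) → ci-fix (main #7, dev #11). The LCS DP gives dp[8][12] = 6, so this is optimal.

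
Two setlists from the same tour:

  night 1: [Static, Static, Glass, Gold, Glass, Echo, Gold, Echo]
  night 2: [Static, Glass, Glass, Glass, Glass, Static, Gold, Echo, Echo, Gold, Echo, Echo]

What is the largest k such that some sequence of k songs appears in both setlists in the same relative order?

Pick Static [1,1], then Static [2,6], then Gold [4,7], then Echo [6,9], then Gold [7,10], then Echo [8,12]; all 6 songs appear in both, in order. The LCS DP gives dp[8][12] = 6, so this is optimal.

6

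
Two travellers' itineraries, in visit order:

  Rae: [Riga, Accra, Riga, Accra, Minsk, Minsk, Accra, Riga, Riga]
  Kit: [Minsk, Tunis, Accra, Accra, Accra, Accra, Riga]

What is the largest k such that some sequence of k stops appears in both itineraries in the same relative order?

Match Accra at Rae[2]=Kit[4], Accra at Rae[4]=Kit[5], Accra at Rae[7]=Kit[6], Riga at Rae[9]=Kit[7] — 4 stops in the same relative order in both. dp[9][7] = 4 confirms this is the maximum.

4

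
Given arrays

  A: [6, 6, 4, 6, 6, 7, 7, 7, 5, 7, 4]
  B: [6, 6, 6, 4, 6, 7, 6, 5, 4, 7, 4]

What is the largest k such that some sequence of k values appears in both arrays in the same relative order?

Match 6 at A[1]=B[2] → 6 at A[2]=B[3] → 4 at A[3]=B[4] → 6 at A[4]=B[5] → 6 at A[5]=B[7] → 5 at A[9]=B[8] → 7 at A[10]=B[10] → 4 at A[11]=B[11] — 8 values in the same relative order in both. Since dp[11][11] = 8, nothing longer is possible.

8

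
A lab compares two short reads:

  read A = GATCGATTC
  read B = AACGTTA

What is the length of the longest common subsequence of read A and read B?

5

Let dp[i][j] be the LCS length of the first i bases of read A and the first j bases of read B. dp[i][j] = dp[i-1][j-1]+1 when the i-th and j-th bases match, else max(dp[i-1][j], dp[i][j-1]).
    ·  A  A  C  G  T  T  A
 ·  0  0  0  0  0  0  0  0
 G  0  0  0  0  1  1  1  1
 A  0  1  1  1  1  1  1  2
 T  0  1  1  1  1  2  2  2
 C  0  1  1  2  2  2  2  2
 G  0  1  1  2  3  3  3  3
 A  0  1  2  2  3  3  3  4
 T  0  1  2  2  3  4  4  4
 T  0  1  2  2  3  4  5  5
 C  0  1  2  3  3  4  5  5
dp[9][7] = 5. One LCS (by backtracking along matches): ACGTT.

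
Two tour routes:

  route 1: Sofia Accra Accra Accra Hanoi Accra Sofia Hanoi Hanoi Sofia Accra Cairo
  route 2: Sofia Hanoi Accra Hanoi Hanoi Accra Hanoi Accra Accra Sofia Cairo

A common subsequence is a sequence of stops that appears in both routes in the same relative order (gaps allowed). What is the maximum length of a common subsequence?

Taking Sofia (route 1 #1, route 2 #1); then Accra (route 1 #2, route 2 #3); then Accra (route 1 #3, route 2 #6); then Accra (route 1 #4, route 2 #8); then Accra (route 1 #6, route 2 #9); then Sofia (route 1 #10, route 2 #10); then Cairo (route 1 #12, route 2 #11) gives a common subsequence of length 7. Since dp[12][11] = 7, nothing longer is possible.

7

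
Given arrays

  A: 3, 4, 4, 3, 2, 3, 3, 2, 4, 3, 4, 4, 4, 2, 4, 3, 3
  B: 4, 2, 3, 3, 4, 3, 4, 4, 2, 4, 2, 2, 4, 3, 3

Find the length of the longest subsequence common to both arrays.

13

Match 4 at A[3]=B[1]; then 2 at A[5]=B[2]; then 3 at A[6]=B[3]; then 3 at A[7]=B[4]; then 4 at A[9]=B[5]; then 3 at A[10]=B[6]; then 4 at A[11]=B[7]; then 4 at A[12]=B[8]; then 4 at A[13]=B[10]; then 2 at A[14]=B[12]; then 4 at A[15]=B[13]; then 3 at A[16]=B[14]; then 3 at A[17]=B[15] — 13 values in the same relative order in both. dp[17][15] = 13 confirms this is the maximum.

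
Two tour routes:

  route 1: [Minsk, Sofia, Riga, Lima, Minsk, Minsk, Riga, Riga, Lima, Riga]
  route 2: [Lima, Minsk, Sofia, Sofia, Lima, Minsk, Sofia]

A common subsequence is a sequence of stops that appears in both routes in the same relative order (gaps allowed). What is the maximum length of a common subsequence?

Pick Minsk at route 1[1]=route 2[2], Sofia at route 1[2]=route 2[4], Lima at route 1[4]=route 2[5], Minsk at route 1[5]=route 2[6]; all 4 stops appear in both, in order. Since dp[10][7] = 4, nothing longer is possible.

4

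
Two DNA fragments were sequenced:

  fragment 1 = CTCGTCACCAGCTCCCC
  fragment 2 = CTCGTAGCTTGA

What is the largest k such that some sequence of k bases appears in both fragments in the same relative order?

Taking C (fragment 1 #1, fragment 2 #1) → T (fragment 1 #2, fragment 2 #2) → C (fragment 1 #3, fragment 2 #3) → G (fragment 1 #4, fragment 2 #4) → T (fragment 1 #5, fragment 2 #5) → A (fragment 1 #10, fragment 2 #6) → G (fragment 1 #11, fragment 2 #7) → C (fragment 1 #12, fragment 2 #8) → T (fragment 1 #13, fragment 2 #10) gives a common subsequence of length 9. The LCS DP gives dp[17][12] = 9, so this is optimal.

9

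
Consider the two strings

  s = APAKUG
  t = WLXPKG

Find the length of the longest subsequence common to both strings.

3

Let dp[i][j] be the LCS length of the first i characters of s and the first j characters of t. dp[i][j] = dp[i-1][j-1]+1 when the i-th and j-th characters match, else max(dp[i-1][j], dp[i][j-1]).
    ·  W  L  X  P  K  G
 ·  0  0  0  0  0  0  0
 A  0  0  0  0  0  0  0
 P  0  0  0  0  1  1  1
 A  0  0  0  0  1  1  1
 K  0  0  0  0  1  2  2
 U  0  0  0  0  1  2  2
 G  0  0  0  0  1  2  3
dp[6][6] = 3. One LCS (by backtracking along matches): PKG.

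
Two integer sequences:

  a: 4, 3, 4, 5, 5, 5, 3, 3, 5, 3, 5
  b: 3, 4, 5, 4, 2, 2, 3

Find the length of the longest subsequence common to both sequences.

4

Taking 3 at a[2]=b[1]; then 4 at a[3]=b[2]; then 5 at a[4]=b[3]; then 3 at a[10]=b[7] gives a common subsequence of length 4. dp[11][7] = 4 confirms this is the maximum.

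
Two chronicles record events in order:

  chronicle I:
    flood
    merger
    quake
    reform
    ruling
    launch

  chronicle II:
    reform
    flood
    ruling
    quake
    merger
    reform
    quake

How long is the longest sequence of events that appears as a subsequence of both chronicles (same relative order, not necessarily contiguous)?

3

Pick flood at chronicle I[1]=chronicle II[2] → merger at chronicle I[2]=chronicle II[5] → quake at chronicle I[3]=chronicle II[7]; all 3 events appear in both, in order. Since dp[6][7] = 3, nothing longer is possible.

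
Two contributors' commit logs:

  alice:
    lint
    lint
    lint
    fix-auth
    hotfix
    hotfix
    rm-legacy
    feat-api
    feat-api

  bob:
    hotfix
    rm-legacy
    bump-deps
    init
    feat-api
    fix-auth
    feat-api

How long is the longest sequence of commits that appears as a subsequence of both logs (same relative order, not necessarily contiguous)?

Pick hotfix at alice[6]=bob[1] → rm-legacy at alice[7]=bob[2] → feat-api at alice[8]=bob[5] → feat-api at alice[9]=bob[7]; all 4 commits appear in both, in order. The LCS DP gives dp[9][7] = 4, so this is optimal.

4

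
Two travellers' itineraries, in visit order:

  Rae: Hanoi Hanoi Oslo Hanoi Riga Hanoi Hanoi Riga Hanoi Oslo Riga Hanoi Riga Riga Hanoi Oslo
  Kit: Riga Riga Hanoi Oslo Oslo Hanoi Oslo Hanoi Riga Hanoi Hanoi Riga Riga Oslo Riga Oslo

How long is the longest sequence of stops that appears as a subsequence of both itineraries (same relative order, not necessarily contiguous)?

11

Match Hanoi (Rae #1, Kit #3), Hanoi (Rae #2, Kit #6), Oslo (Rae #3, Kit #7), Hanoi (Rae #4, Kit #8), Riga (Rae #5, Kit #9), Hanoi (Rae #6, Kit #10), Hanoi (Rae #7, Kit #11), Riga (Rae #8, Kit #13), Oslo (Rae #10, Kit #14), Riga (Rae #14, Kit #15), Oslo (Rae #16, Kit #16) — 11 stops in the same relative order in both. The LCS DP gives dp[16][16] = 11, so this is optimal.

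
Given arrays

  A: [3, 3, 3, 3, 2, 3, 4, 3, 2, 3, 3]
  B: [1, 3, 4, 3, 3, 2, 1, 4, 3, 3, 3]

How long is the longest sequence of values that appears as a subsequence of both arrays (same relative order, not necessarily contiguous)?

8

Match 3 at A[1]=B[2] → 3 at A[3]=B[4] → 3 at A[4]=B[5] → 2 at A[5]=B[6] → 4 at A[7]=B[8] → 3 at A[8]=B[9] → 3 at A[10]=B[10] → 3 at A[11]=B[11] — 8 values in the same relative order in both. Since dp[11][11] = 8, nothing longer is possible.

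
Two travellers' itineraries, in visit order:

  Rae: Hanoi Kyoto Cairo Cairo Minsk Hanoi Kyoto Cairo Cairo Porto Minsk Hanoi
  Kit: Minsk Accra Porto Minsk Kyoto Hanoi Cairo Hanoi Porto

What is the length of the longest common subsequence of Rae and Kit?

4

One common subsequence of length 4: Hanoi (Rae #1, Kit #6) → Cairo (Rae #4, Kit #7) → Hanoi (Rae #6, Kit #8) → Porto (Rae #10, Kit #9). Since dp[12][9] = 4, nothing longer is possible.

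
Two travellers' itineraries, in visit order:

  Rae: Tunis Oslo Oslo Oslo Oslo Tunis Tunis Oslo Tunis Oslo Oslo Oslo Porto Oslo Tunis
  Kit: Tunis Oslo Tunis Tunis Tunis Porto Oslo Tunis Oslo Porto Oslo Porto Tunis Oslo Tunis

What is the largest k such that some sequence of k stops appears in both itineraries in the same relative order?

11

One common subsequence of length 11: Tunis at Rae[1]=Kit[1], then Oslo at Rae[2]=Kit[2], then Tunis at Rae[6]=Kit[4], then Tunis at Rae[7]=Kit[5], then Oslo at Rae[8]=Kit[7], then Tunis at Rae[9]=Kit[8], then Oslo at Rae[10]=Kit[9], then Oslo at Rae[12]=Kit[11], then Porto at Rae[13]=Kit[12], then Oslo at Rae[14]=Kit[14], then Tunis at Rae[15]=Kit[15]. Since dp[15][15] = 11, nothing longer is possible.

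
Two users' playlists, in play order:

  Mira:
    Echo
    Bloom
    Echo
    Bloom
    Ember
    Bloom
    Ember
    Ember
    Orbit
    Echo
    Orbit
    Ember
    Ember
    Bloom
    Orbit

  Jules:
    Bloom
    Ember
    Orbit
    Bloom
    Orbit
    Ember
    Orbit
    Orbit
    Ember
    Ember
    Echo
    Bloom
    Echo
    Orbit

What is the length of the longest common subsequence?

10

One common subsequence of length 10: Bloom (Mira #4, Jules #1) → Ember (Mira #5, Jules #2) → Bloom (Mira #6, Jules #4) → Ember (Mira #8, Jules #6) → Orbit (Mira #9, Jules #7) → Orbit (Mira #11, Jules #8) → Ember (Mira #12, Jules #9) → Ember (Mira #13, Jules #10) → Bloom (Mira #14, Jules #12) → Orbit (Mira #15, Jules #14). Since dp[15][14] = 10, nothing longer is possible.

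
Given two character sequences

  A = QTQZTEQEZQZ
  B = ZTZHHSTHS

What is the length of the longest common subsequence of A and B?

Let dp[i][j] be the LCS length of the first i characters of A and the first j characters of B. dp[i][j] = dp[i-1][j-1]+1 when the i-th and j-th characters match, else max(dp[i-1][j], dp[i][j-1]).
    ·  Z  T  Z  H  H  S  T  H  S
 ·  0  0  0  0  0  0  0  0  0  0
 Q  0  0  0  0  0  0  0  0  0  0
 T  0  0  1  1  1  1  1  1  1  1
 Q  0  0  1  1  1  1  1  1  1  1
 Z  0  1  1  2  2  2  2  2  2  2
 T  0  1  2  2  2  2  2  3  3  3
 E  0  1  2  2  2  2  2  3  3  3
 Q  0  1  2  2  2  2  2  3  3  3
 E  0  1  2  2  2  2  2  3  3  3
 Z  0  1  2  3  3  3  3  3  3  3
 Q  0  1  2  3  3  3  3  3  3  3
 Z  0  1  2  3  3  3  3  3  3  3
dp[11][9] = 3. One LCS (by backtracking along matches): TZT.

3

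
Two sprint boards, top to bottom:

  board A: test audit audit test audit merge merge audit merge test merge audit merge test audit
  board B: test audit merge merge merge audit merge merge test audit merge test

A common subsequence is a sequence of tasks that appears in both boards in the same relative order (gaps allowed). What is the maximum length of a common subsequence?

One common subsequence of length 10: test (board A #1, board B #1); then audit (board A #2, board B #2); then merge (board A #6, board B #4); then merge (board A #7, board B #5); then audit (board A #8, board B #6); then merge (board A #9, board B #8); then test (board A #10, board B #9); then audit (board A #12, board B #10); then merge (board A #13, board B #11); then test (board A #14, board B #12). The LCS DP gives dp[15][12] = 10, so this is optimal.

10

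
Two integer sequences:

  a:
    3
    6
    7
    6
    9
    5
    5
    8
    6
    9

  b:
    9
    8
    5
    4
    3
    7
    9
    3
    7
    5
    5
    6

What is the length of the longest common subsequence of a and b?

One common subsequence of length 6: 3 at a[1]=b[5], 7 at a[3]=b[6], 9 at a[5]=b[7], 5 at a[6]=b[10], 5 at a[7]=b[11], 6 at a[9]=b[12]. dp[10][12] = 6 confirms this is the maximum.

6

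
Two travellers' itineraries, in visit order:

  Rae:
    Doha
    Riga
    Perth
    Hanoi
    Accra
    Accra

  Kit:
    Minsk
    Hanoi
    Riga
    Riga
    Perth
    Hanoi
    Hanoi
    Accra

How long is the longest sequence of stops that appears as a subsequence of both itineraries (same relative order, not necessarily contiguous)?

4

Match Riga [2,4], Perth [3,5], Hanoi [4,7], Accra [6,8] — 4 stops in the same relative order in both, and the DP table's final entry dp[6][8] is also 4, so no common subsequence is longer.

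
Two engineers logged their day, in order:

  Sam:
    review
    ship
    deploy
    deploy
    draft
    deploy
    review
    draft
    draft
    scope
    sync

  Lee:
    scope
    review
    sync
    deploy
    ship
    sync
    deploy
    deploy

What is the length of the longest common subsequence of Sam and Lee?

4

Match review (Sam #1, Lee #2) → ship (Sam #2, Lee #5) → deploy (Sam #4, Lee #7) → deploy (Sam #6, Lee #8) — 4 tasks in the same relative order in both, and the DP table's final entry dp[11][8] is also 4, so no common subsequence is longer.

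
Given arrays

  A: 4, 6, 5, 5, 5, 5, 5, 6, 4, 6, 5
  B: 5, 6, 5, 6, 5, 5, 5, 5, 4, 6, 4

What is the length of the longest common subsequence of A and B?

Let dp[i][j] be the LCS length of the first i values of A and the first j values of B. dp[i][j] = dp[i-1][j-1]+1 when the i-th and j-th values match, else max(dp[i-1][j], dp[i][j-1]).
    ·  5  6  5  6  5  5  5  5  4  6  4
 ·  0  0  0  0  0  0  0  0  0  0  0  0
 4  0  0  0  0  0  0  0  0  0  1  1  1
 6  0  0  1  1  1  1  1  1  1  1  2  2
 5  0  1  1  2  2  2  2  2  2  2  2  2
 5  0  1  1  2  2  3  3  3  3  3  3  3
 5  0  1  1  2  2  3  4  4  4  4  4  4
 5  0  1  1  2  2  3  4  5  5  5  5  5
 5  0  1  1  2  2  3  4  5  6  6  6  6
 6  0  1  2  2  3  3  4  5  6  6  7  7
 4  0  1  2  2  3  3  4  5  6  7  7  8
 6  0  1  2  2  3  3  4  5  6  7  8  8
 5  0  1  2  3  3  4  4  5  6  7  8  8
dp[11][11] = 8. One LCS (by backtracking along matches): 6, 5, 5, 5, 5, 5, 6, 4.

8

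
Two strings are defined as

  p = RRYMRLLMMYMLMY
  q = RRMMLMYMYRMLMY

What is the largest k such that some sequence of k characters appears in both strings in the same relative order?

Match R [1,1], R [2,2], M [4,4], L [7,5], M [8,6], M [9,8], Y [10,9], M [11,11], L [12,12], M [13,13], Y [14,14] — 11 characters in the same relative order in both. The LCS DP gives dp[14][14] = 11, so this is optimal.

11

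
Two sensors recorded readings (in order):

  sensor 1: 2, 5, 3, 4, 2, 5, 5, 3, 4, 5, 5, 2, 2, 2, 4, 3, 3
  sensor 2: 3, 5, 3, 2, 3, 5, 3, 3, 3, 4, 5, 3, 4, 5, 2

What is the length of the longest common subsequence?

One common subsequence of length 9: 2 at sensor 1[1]=sensor 2[4]; then 5 at sensor 1[2]=sensor 2[6]; then 3 at sensor 1[3]=sensor 2[9]; then 4 at sensor 1[4]=sensor 2[10]; then 5 at sensor 1[7]=sensor 2[11]; then 3 at sensor 1[8]=sensor 2[12]; then 4 at sensor 1[9]=sensor 2[13]; then 5 at sensor 1[11]=sensor 2[14]; then 2 at sensor 1[14]=sensor 2[15]. The LCS DP gives dp[17][15] = 9, so this is optimal.

9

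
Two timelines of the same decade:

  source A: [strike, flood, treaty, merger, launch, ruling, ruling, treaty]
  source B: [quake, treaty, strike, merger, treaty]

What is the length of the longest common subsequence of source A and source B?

3

Match strike (source A #1, source B #3); then merger (source A #4, source B #4); then treaty (source A #8, source B #5) — 3 events in the same relative order in both. dp[8][5] = 3 confirms this is the maximum.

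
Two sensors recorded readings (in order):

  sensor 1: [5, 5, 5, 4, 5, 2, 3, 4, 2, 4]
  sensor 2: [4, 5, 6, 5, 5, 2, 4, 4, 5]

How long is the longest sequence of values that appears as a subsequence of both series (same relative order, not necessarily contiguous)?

Match 5 (sensor 1 #1, sensor 2 #2), 5 (sensor 1 #3, sensor 2 #4), 5 (sensor 1 #5, sensor 2 #5), 2 (sensor 1 #6, sensor 2 #6), 4 (sensor 1 #8, sensor 2 #7), 4 (sensor 1 #10, sensor 2 #8) — 6 values in the same relative order in both, and the DP table's final entry dp[10][9] is also 6, so no common subsequence is longer.

6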